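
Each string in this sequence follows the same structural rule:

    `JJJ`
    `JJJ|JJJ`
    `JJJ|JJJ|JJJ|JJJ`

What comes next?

s(k+1) = s(k)·|·s(k) — each term doubles the last with '|' between the halves.
So the next term is two copies of JJJ|JJJ|JJJ|JJJ with '|' between the halves.

JJJ|JJJ|JJJ|JJJ|JJJ|JJJ|JJJ|JJJ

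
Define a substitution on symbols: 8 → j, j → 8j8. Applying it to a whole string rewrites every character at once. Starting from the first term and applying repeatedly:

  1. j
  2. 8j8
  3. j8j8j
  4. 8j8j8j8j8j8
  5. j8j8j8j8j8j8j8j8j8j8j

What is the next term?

Applying the rule to each of the 21 symbols of j8j8j8j8j8j8j8j8j8j8j gives the pieces 8j8 j 8j8 j 8j8 j 8j8 j 8j8 j 8j8 j 8j8 j 8j8 j 8j8 j 8j8 j 8j8, which concatenate to the answer.

8j8j8j8j8j8j8j8j8j8j8j8j8j8j8j8j8j8j8j8j8j8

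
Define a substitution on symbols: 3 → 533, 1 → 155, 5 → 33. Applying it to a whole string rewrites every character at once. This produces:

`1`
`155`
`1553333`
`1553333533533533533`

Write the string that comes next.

Rewriting the 19 symbols of 1553333533533533533 one by one yields 155 33 33 533 533 533 533 33 533 533 33 533 533 33 533 533 33 533 533; concatenated:

155333353353353353333533533335335333353353333533533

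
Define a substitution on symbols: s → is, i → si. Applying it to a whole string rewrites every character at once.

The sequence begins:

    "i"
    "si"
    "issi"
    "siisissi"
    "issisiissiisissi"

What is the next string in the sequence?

Applying the rule to each of the 16 symbols of issisiissiisissi gives the pieces si is is si is si si is is si si is si is is si, which concatenate to the answer.

siisissiissisiisissisiissiisissi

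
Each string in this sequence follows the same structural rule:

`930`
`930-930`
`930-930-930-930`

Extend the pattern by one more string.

930-930-930-930-930-930-930-930

Every step duplicates the string with '-' between the halves.
One more doubling of 930-930-930-930 gives the answer.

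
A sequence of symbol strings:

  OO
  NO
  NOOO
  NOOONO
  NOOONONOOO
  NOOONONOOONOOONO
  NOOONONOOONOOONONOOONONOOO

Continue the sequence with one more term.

NOOONONOOONOOONONOOONONOOONOOONONOOONOOONO

From term 3 onward, concatenate the last term with the second-to-last: NO·OO = NOOO, NOOO·NO = NOOONO, …
The next term joins NOOONONOOONOOONONOOONONOOO and NOOONONOOONOOONO.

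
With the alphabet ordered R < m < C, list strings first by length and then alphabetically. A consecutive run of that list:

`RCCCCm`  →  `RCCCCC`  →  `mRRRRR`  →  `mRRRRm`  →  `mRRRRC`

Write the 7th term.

mRRRmm

Advancing 2 positions from mRRRRC through mRRRRC → mRRRmR reaches term 7.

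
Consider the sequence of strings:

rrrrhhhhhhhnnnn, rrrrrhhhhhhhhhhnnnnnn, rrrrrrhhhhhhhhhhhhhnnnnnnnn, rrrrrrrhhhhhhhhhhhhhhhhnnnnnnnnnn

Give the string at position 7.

Term n consists of n+1 r's, followed by 3n-2 h's, followed by 2n-2 n's, where the shown terms are n = 3, 4, 5, 6.
Setting n = 9 gives 10, 25, 16 characters in each block.

rrrrrrrrrrhhhhhhhhhhhhhhhhhhhhhhhhhnnnnnnnnnnnnnnnn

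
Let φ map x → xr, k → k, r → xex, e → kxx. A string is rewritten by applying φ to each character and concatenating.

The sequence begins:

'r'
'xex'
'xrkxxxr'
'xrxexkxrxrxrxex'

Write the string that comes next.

Replace each of the 15 characters of xrxexkxrxrxrxex in place — xr xex xr kxx xr k xr xex xr xex xr xex xr kxx xr — and concatenate.

xrxexxrkxxxrkxrxexxrxexxrxexxrkxxxr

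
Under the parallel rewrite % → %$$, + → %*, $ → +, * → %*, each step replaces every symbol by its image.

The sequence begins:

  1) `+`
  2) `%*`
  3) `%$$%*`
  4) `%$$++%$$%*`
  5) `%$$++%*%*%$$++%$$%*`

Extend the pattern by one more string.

Rewriting the 19 symbols of %$$++%*%*%$$++%$$%* one by one yields %$$ + + %* %* %$$ %* %$$ %* %$$ + + %* %* %$$ + + %$$ %*; concatenated:

%$$++%*%*%$$%*%$$%*%$$++%*%*%$$++%$$%*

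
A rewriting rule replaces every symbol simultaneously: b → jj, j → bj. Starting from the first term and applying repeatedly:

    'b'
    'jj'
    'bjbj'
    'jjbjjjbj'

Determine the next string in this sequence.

Expanding jjbjjjbj: j→bj, j→bj, b→jj, j→bj, j→bj, j→bj, b→jj, j→bj. Concatenated: bj bj jj bj bj bj jj bj.

bjbjjjbjbjbjjjbj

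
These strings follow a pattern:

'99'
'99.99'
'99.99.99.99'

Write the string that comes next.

s(k+1) = s(k)·.·s(k) — each term doubles the last with '.' between the halves.
One more doubling of 99.99.99.99 gives the answer.

99.99.99.99.99.99.99.99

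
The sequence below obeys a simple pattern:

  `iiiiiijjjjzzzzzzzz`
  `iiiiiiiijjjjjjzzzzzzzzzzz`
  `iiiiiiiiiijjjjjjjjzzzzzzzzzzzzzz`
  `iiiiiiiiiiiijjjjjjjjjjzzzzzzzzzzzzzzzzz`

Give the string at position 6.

The n-th term is 2n+2 i's then 2n j's then 3n+2 z's, where the shown terms are n = 2, 3, 4, 5.
For term 6, n = 7, so the run lengths are 16, 14, 23.

iiiiiiiiiiiiiiiijjjjjjjjjjjjjjzzzzzzzzzzzzzzzzzzzzzzz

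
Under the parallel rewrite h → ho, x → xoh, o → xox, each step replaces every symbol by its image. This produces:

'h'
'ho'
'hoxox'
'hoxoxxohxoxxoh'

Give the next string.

hoxoxxohxoxxohxohxoxhoxohxoxxohxohxoxho

Applying the rule to each of the 14 symbols of hoxoxxohxoxxoh gives the pieces ho xox xoh xox xoh xoh xox ho xoh xox xoh xoh xox ho, which concatenate to the answer.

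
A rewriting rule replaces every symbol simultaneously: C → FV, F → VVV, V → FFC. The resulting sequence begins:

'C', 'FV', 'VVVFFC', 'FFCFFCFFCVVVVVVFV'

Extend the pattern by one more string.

VVVVVVFVVVVVVVFVVVVVVVFVFFCFFCFFCFFCFFCFFCVVVFFC

Replace each of the 17 characters of FFCFFCFFCVVVVVVFV in place — VVV VVV FV VVV VVV FV VVV VVV FV FFC FFC FFC FFC FFC FFC VVV FFC — and concatenate.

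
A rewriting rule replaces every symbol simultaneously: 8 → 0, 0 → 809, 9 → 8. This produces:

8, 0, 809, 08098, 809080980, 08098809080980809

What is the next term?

8090809800809880908098080908098

Replace each of the 17 characters of 08098809080980809 in place — 809 0 809 8 0 0 809 8 809 0 809 8 0 809 0 809 8 — and concatenate.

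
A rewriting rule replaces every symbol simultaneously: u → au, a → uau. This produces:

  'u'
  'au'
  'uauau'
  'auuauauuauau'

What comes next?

Expanding auuauauuauau: a→uau, u→au, u→au, a→uau, u→au, a→uau, u→au, u→au, a→uau, u→au, a→uau, u→au. Concatenated: uau au au uau au uau au au uau au uau au.

uauauauuauauuauauauuauauuauau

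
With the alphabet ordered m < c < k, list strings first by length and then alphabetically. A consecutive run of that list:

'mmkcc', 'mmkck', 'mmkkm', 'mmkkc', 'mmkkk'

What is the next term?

mcmmm

Find the rightmost character of mmkkk below k, bump it to the next letter, and reset everything to its right to m.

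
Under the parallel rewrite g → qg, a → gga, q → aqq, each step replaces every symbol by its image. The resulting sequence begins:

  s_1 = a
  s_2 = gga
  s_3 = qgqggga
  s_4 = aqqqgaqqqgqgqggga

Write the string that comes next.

Rewriting the 17 symbols of aqqqgaqqqgqgqggga one by one yields gga aqq aqq aqq qg gga aqq aqq aqq qg aqq qg aqq qg qg qg gga; concatenated:

ggaaqqaqqaqqqgggaaqqaqqaqqqgaqqqgaqqqgqgqggga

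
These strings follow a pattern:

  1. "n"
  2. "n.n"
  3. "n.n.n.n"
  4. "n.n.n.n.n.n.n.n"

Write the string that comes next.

n.n.n.n.n.n.n.n.n.n.n.n.n.n.n.n

s(k+1) = s(k)·.·s(k) — each term doubles the last with '.' between the halves.
So the next term is two copies of n.n.n.n.n.n.n.n with '.' between the halves.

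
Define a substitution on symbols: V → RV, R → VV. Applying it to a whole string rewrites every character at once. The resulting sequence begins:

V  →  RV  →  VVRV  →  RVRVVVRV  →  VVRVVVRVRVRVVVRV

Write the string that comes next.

RVRVVVRVRVRVVVRVVVRVVVRVRVRVVVRV

φ(VVRVVVRVRVRVVVRV) expands symbol-by-symbol to RV RV VV RV RV RV VV RV VV RV VV RV RV RV VV RV; joining the 16 pieces gives the next term.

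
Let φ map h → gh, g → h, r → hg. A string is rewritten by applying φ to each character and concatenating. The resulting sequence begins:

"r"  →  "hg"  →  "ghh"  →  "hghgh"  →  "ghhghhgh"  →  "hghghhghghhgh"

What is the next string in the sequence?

ghhghhghghhghhghghhgh

φ(hghghhghghhgh) expands symbol-by-symbol to gh h gh h gh gh h gh h gh gh h gh; joining the 13 pieces gives the next term.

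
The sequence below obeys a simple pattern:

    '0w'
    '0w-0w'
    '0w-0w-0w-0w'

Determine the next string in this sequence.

s(k+1) = s(k)·-·s(k) — each term doubles the last with '-' between the halves.
Doubling 0w-0w-0w-0w with '-' between the halves:

0w-0w-0w-0w-0w-0w-0w-0w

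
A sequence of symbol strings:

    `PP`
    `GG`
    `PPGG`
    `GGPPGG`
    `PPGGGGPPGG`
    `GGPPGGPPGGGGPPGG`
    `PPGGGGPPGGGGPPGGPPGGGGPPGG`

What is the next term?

Each term (from the third on) is the two preceding terms concatenated in order: term 3 = PP·GG = PPGG.
So term 8 is GGPPGGPPGGGGPPGG·PPGGGGPPGGGGPPGGPPGGGGPPGG.

GGPPGGPPGGGGPPGGPPGGGGPPGGGGPPGGPPGGGGPPGG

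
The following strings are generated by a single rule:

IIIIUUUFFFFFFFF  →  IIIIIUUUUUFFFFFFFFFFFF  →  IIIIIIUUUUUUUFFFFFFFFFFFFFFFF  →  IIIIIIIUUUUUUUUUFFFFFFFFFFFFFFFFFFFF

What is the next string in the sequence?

IIIIIIIIUUUUUUUUUUUFFFFFFFFFFFFFFFFFFFFFFFF

Each string has the form I^{n+2} U^{2n-1} F^{4n}, where the shown terms are n = 2, 3, 4, 5.
At n = 6 the blocks have lengths 8, 11, 24.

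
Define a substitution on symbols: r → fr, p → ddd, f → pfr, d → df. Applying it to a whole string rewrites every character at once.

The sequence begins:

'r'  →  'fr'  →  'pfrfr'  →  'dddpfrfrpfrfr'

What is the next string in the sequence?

Replace each of the 13 characters of dddpfrfrpfrfr in place — df df df ddd pfr fr pfr fr ddd pfr fr pfr fr — and concatenate.

dfdfdfdddpfrfrpfrfrdddpfrfrpfrfr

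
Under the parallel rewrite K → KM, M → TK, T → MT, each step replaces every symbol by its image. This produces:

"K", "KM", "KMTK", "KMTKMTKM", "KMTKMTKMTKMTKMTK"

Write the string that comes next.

KMTKMTKMTKMTKMTKMTKMTKMTKMTKMTKM

Replace each of the 16 characters of KMTKMTKMTKMTKMTK in place — KM TK MT KM TK MT KM TK MT KM TK MT KM TK MT KM — and concatenate.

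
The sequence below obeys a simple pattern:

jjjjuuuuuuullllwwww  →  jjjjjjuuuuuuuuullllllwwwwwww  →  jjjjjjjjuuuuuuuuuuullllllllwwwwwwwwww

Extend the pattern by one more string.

jjjjjjjjjjuuuuuuuuuuuuullllllllllwwwwwwwwwwwww

The n-th term is 2n j's then 2n+3 u's then 2n l's then 3n-2 w's, where the shown terms are n = 2, 3, 4.
At n = 5 the blocks have lengths 10, 13, 10, 13.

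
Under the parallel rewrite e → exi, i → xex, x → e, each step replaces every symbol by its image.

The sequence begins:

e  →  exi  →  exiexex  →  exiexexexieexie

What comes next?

exiexexexieexieexiexexexiexiexexexi

φ(exiexexexieexie) expands symbol-by-symbol to exi e xex exi e exi e exi e xex exi exi e xex exi; joining the 15 pieces gives the next term.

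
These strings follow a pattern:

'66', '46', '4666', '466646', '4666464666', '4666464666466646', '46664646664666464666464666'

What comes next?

466646466646664646664646664666464666466646

Each term (from the third on) is the previous term followed by the one before it: term 3 = 46·66 = 4666.
Continuing: 46664646664666464666464666 · 4666464666466646 gives term 8.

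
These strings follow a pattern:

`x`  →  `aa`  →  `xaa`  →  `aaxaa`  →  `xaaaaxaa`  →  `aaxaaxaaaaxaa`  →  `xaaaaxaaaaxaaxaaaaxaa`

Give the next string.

This is a Fibonacci-style word recurrence s(k) = s(k−2)·s(k−1): e.g. x·aa = xaa.
So term 8 is aaxaaxaaaaxaa·xaaaaxaaaaxaaxaaaaxaa.

aaxaaxaaaaxaaxaaaaxaaaaxaaxaaaaxaa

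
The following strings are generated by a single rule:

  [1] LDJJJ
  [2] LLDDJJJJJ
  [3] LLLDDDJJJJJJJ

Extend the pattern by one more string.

LLLLDDDDJJJJJJJJJ

Term n consists of n L's, followed by n D's, followed by 2n+1 J's (n = 1, 2, …).
At n = 4 the blocks have lengths 4, 4, 9.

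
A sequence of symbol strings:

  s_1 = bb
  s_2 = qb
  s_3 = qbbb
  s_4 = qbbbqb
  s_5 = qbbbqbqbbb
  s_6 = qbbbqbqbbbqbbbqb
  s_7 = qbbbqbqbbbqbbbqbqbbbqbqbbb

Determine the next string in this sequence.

qbbbqbqbbbqbbbqbqbbbqbqbbbqbbbqbqbbbqbbbqb

Each term (from the third on) is the previous term followed by the one before it: term 3 = qb·bb = qbbb.
Continuing: qbbbqbqbbbqbbbqbqbbbqbqbbb · qbbbqbqbbbqbbbqb gives term 8.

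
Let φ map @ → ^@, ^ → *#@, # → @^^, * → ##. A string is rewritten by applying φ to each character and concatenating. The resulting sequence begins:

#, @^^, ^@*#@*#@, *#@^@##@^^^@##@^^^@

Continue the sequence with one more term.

##@^^^@*#@^@@^^@^^^@*#@*#@*#@^@@^^@^^^@*#@*#@*#@^@

Applying the rule to each of the 19 symbols of *#@^@##@^^^@##@^^^@ gives the pieces ## @^^ ^@ *#@ ^@ @^^ @^^ ^@ *#@ *#@ *#@ ^@ @^^ @^^ ^@ *#@ *#@ *#@ ^@, which concatenate to the answer.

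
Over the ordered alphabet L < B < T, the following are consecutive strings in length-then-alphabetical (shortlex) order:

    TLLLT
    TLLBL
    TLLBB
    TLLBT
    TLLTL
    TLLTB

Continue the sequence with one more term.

TLLTT

The successor of TLLTB increments the rightmost position that isn't already T and resets every position after it to L.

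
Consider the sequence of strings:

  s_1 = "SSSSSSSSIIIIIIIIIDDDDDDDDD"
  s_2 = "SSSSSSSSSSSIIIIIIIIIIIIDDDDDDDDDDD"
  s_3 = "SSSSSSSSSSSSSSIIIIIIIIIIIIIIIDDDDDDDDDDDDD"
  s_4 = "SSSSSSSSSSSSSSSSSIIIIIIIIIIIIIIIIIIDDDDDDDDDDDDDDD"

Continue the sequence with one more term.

SSSSSSSSSSSSSSSSSSSSIIIIIIIIIIIIIIIIIIIIIDDDDDDDDDDDDDDDDD

The n-th term is 3n-1 S's then 3n I's then 2n+3 D's, where the shown terms are n = 3, 4, 5, 6.
At n = 7 the blocks have lengths 20, 21, 17.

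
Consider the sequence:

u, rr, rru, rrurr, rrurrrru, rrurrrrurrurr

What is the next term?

Each term (from the third on) is the previous term followed by the one before it: term 3 = rr·u = rru.
So term 7 is rrurrrrurrurr·rrurrrru.

rrurrrrurrurrrrurrrru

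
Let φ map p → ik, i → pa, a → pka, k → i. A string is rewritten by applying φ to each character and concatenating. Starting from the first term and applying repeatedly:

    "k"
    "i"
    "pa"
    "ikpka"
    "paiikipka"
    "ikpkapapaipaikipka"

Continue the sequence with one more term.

Rewriting the 18 symbols of ikpkapapaipaikipka one by one yields pa i ik i pka ik pka ik pka pa ik pka pa i pa ik i pka; concatenated:

paiikipkaikpkaikpkapaikpkapaipaikipka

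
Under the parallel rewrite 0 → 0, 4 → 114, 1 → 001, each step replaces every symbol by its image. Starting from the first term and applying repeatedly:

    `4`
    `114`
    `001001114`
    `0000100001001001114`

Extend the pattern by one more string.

Replace each of the 19 characters of 0000100001001001114 in place — 0 0 0 0 001 0 0 0 0 001 0 0 001 0 0 001 001 001 114 — and concatenate.

000000100000010000100001001001114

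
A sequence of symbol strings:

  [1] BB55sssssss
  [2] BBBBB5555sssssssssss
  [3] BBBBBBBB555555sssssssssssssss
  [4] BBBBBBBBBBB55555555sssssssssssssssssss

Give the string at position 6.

The n-th term is 3n-1 B's then 2n 5's then 4n+3 s's (n = 1, 2, …).
For term 6, n = 6, so the run lengths are 17, 12, 27.

BBBBBBBBBBBBBBBBB555555555555sssssssssssssssssssssssssss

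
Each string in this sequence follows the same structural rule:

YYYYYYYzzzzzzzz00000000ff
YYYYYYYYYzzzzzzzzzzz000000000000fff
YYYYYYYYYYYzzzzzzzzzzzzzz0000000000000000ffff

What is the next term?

YYYYYYYYYYYYYzzzzzzzzzzzzzzzzz00000000000000000000fffff

Reading off run lengths: Y runs 7, 9, 11; z runs 8, 11, 14; 0 runs 8, 12, 16; f runs 2, 3, 4 — each is linear in n, where the shown terms are n = 2, 3, 4.
Setting n = 5 gives 13, 17, 20, 5 characters in each block.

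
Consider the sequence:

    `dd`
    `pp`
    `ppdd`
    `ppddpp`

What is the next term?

ppddppppdd

From term 3 onward, concatenate the last term with the second-to-last: pp·dd = ppdd, ppdd·pp = ppddpp, …
So term 5 is ppddpp·ppdd.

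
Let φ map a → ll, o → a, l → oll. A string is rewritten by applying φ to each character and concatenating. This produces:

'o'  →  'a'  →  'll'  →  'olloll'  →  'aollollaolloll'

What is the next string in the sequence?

Rewriting the 14 symbols of aollollaolloll one by one yields ll a oll oll a oll oll ll a oll oll a oll oll; concatenated:

llaollollaollollllaollollaolloll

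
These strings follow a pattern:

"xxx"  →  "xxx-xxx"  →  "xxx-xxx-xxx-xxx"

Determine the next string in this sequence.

xxx-xxx-xxx-xxx-xxx-xxx-xxx-xxx

Each string is two copies of the previous one joined by '-'.
One more doubling of xxx-xxx-xxx-xxx gives the answer.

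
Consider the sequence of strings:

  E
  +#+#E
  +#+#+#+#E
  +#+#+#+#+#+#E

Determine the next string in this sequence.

The strings grow by a fixed prefix +#+# each time.
Applying this once more to +#+#+#+#+#+#E:

+#+#+#+#+#+#+#+#E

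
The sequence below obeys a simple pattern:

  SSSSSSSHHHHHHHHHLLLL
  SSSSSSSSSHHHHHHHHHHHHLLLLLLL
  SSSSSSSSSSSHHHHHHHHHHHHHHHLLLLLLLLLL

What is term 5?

Reading off run lengths: S runs 7, 9, 11; H runs 9, 12, 15; L runs 4, 7, 10 — each is linear in n, where the shown terms are n = 2, 3, 4.
Setting n = 6 gives 15, 21, 16 characters in each block.

SSSSSSSSSSSSSSSHHHHHHHHHHHHHHHHHHHHHLLLLLLLLLLLLLLLL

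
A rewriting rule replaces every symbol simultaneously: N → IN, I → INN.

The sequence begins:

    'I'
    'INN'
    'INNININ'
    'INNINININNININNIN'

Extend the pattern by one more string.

φ(INNINININNININNIN) expands symbol-by-symbol to INN IN IN INN IN INN IN INN IN IN INN IN INN IN IN INN IN; joining the 17 pieces gives the next term.

INNINININNININNININNINININNININNINININNIN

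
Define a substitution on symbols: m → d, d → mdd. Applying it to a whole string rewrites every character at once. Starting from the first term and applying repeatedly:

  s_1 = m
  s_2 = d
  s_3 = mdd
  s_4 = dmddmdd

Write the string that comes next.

Rewriting each symbol of dmddmdd: d→mdd, m→d, d→mdd, d→mdd, m→d, d→mdd, d→mdd, which concatenates to mdd d mdd mdd d mdd mdd.

mdddmddmdddmddmdd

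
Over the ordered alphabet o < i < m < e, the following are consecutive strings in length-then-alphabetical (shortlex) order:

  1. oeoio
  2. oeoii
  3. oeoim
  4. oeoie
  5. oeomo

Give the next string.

oeomi

Find the rightmost character of oeomo below e, bump it to the next letter, and reset everything to its right to o.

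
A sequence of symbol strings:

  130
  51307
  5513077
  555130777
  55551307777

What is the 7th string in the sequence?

s(k+1) = 5·s(k)·7, so each term gains 5 as a prefix and 7 as a suffix.
From 55551307777, 2 further steps: 55551307777 → 5555513077777 → (answer).

555555130777777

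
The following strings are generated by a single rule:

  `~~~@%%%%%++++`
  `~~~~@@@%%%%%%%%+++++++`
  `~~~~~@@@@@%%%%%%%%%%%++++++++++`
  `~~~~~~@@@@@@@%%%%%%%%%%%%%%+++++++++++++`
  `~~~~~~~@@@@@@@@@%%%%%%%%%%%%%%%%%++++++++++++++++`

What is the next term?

Reading off run lengths: ~ runs 3, 4, 5, 6, 7; @ runs 1, 3, 5, 7, 9; % runs 5, 8, 11, 14, 17; + runs 4, 7, 10, 13, 16 — each is linear in n (n = 1, 2, …).
For the next term, n = 6, so the run lengths are 8, 11, 20, 19.

~~~~~~~~@@@@@@@@@@@%%%%%%%%%%%%%%%%%%%%+++++++++++++++++++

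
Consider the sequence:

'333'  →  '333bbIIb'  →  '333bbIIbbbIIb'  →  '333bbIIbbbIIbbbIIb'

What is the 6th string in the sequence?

Every step adds bbIIb to the end: s(k+1) = s(k)·bbIIb.
From 333bbIIbbbIIbbbIIb, 2 further steps: 333bbIIbbbIIbbbIIb → 333bbIIbbbIIbbbIIbbbIIb → (answer).

333bbIIbbbIIbbbIIbbbIIbbbIIb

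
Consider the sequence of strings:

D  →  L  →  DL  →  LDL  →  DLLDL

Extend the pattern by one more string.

This is a Fibonacci-style word recurrence s(k) = s(k−2)·s(k−1): e.g. D·L = DL.
So term 6 is LDL·DLLDL.

LDLDLLDL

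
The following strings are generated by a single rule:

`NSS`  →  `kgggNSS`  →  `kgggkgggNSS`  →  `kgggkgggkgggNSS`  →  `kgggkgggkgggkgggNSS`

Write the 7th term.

Each term is the previous one with kggg prepended.
From kgggkgggkgggkgggNSS, 2 further steps: kgggkgggkgggkgggNSS → kgggkgggkgggkgggkgggNSS → (answer).

kgggkgggkgggkgggkgggkgggNSS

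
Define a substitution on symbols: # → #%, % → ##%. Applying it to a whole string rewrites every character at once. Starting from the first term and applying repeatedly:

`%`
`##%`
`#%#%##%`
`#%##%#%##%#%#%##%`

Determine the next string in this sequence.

Rewriting the 17 symbols of #%##%#%##%#%#%##% one by one yields #% ##% #% #% ##% #% ##% #% #% ##% #% ##% #% ##% #% #% ##%; concatenated:

#%##%#%#%##%#%##%#%#%##%#%##%#%##%#%#%##%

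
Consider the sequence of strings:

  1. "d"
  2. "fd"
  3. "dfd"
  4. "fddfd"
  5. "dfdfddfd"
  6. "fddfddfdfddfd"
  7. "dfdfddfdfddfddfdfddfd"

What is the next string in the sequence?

fddfddfdfddfddfdfddfdfddfddfdfddfd

This is a Fibonacci-style word recurrence s(k) = s(k−2)·s(k−1): e.g. d·fd = dfd.
So term 8 is fddfddfdfddfd·dfdfddfdfddfddfdfddfd.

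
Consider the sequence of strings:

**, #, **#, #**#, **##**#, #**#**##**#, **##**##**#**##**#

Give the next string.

#**#**##**#**##**##**#**##**#

Each term (from the third on) is the two preceding terms concatenated in order: term 3 = **·# = **#.
Continuing: #**#**##**# · **##**##**#**##**# gives term 8.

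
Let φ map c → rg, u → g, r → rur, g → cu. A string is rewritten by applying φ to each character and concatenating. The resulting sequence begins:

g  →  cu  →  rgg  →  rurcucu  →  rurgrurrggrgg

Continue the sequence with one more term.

Applying the rule to each of the 13 symbols of rurgrurrggrgg gives the pieces rur g rur cu rur g rur rur cu cu rur cu cu, which concatenate to the answer.

rurgrurcururgrurrurcucururcucu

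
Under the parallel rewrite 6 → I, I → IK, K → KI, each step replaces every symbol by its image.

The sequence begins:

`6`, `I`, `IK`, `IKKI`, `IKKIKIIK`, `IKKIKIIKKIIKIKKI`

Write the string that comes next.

φ(IKKIKIIKKIIKIKKI) expands symbol-by-symbol to IK KI KI IK KI IK IK KI KI IK IK KI IK KI KI IK; joining the 16 pieces gives the next term.

IKKIKIIKKIIKIKKIKIIKIKKIIKKIKIIK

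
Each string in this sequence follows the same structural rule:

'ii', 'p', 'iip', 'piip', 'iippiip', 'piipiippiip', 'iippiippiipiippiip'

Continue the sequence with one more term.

Each term (from the third on) is the two preceding terms concatenated in order: term 3 = ii·p = iip.
Continuing: piipiippiip · iippiippiipiippiip gives term 8.

piipiippiipiippiippiipiippiip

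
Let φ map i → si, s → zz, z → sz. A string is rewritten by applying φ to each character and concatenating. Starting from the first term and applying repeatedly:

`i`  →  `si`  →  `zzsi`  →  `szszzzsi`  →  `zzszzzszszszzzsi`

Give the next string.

szszzzszszszzzszzzszzzszszszzzsi

Applying the rule to each of the 16 symbols of zzszzzszszszzzsi gives the pieces sz sz zz sz sz sz zz sz zz sz zz sz sz sz zz si, which concatenate to the answer.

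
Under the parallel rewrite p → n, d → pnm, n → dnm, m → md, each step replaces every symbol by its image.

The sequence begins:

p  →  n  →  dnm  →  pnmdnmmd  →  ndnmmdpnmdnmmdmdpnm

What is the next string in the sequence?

φ(ndnmmdpnmdnmmdmdpnm) expands symbol-by-symbol to dnm pnm dnm md md pnm n dnm md pnm dnm md md pnm md pnm n dnm md; joining the 19 pieces gives the next term.

dnmpnmdnmmdmdpnmndnmmdpnmdnmmdmdpnmmdpnmndnmmd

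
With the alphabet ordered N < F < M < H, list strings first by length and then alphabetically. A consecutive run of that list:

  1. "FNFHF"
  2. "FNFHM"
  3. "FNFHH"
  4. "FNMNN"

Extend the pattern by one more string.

The successor of FNMNN increments the rightmost position that isn't already H and resets every position after it to N.

FNMNF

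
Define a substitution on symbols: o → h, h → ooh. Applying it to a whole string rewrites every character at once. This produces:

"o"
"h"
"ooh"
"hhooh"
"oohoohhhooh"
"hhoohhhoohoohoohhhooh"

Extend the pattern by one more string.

oohoohhhoohoohoohhhoohhhoohhhoohoohoohhhooh

φ(hhoohhhoohoohoohhhooh) expands symbol-by-symbol to ooh ooh h h ooh ooh ooh h h ooh h h ooh h h ooh ooh ooh h h ooh; joining the 21 pieces gives the next term.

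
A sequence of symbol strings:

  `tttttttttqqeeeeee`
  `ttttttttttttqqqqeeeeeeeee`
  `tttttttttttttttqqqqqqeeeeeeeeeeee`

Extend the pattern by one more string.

ttttttttttttttttttqqqqqqqqeeeeeeeeeeeeeee

The n-th term is 3n+3 t's then 2n-2 q's then 3n e's, where the shown terms are n = 2, 3, 4.
Setting n = 5 gives 18, 8, 15 characters in each block.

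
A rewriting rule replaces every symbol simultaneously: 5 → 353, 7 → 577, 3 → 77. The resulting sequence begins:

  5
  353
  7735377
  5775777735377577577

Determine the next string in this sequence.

Applying the rule to each of the 19 symbols of 5775777735377577577 gives the pieces 353 577 577 353 577 577 577 577 77 353 77 577 577 353 577 577 353 577 577, which concatenate to the answer.

3535775773535775775775777735377577577353577577353577577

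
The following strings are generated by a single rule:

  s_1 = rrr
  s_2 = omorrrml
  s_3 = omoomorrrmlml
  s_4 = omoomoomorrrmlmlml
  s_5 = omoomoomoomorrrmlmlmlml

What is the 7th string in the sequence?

s(k+1) = omo·s(k)·ml, so each term gains omo as a prefix and ml as a suffix.
From omoomoomoomorrrmlmlmlml, 2 further steps: omoomoomoomorrrmlmlmlml → omoomoomoomoomorrrmlmlmlmlml → (answer).

omoomoomoomoomoomorrrmlmlmlmlmlml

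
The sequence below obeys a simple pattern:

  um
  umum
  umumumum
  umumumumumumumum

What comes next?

Each string is two copies of the previous one concatenated.
Doubling umumumumumumumum:

umumumumumumumumumumumumumumumum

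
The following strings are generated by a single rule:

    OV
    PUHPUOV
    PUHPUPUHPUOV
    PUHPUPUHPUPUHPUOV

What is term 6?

PUHPUPUHPUPUHPUPUHPUPUHPUOV

Each term is the previous one with PUHPU prepended.
From PUHPUPUHPUPUHPUOV, 2 further steps: PUHPUPUHPUPUHPUOV → PUHPUPUHPUPUHPUPUHPUOV → (answer).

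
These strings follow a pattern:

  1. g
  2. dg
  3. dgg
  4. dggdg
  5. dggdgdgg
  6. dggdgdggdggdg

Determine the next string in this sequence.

This is a Fibonacci-style word recurrence s(k) = s(k−1)·s(k−2): e.g. dg·g = dgg.
Continuing: dggdgdggdggdg · dggdgdgg gives term 7.

dggdgdggdggdgdggdgdgg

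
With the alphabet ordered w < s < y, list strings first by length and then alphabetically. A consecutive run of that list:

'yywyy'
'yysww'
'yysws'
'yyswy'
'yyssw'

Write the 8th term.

yysyw

Advancing 3 positions from yyssw through yyssw → yysss → yyssy reaches term 8.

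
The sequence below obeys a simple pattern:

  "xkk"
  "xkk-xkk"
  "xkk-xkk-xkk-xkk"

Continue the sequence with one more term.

Each string is two copies of the previous one joined by '-'.
One more doubling of xkk-xkk-xkk-xkk gives the answer.

xkk-xkk-xkk-xkk-xkk-xkk-xkk-xkk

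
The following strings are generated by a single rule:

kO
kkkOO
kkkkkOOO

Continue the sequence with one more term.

Reading off run lengths: k runs 1, 3, 5; O runs 1, 2, 3 — each is linear in n (n = 1, 2, …).
At n = 4 the blocks have lengths 7, 4.

kkkkkkkOOOO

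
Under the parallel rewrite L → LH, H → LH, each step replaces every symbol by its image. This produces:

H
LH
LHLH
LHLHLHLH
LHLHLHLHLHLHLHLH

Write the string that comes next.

Rewriting the 16 symbols of LHLHLHLHLHLHLHLH one by one yields LH LH LH LH LH LH LH LH LH LH LH LH LH LH LH LH; concatenated:

LHLHLHLHLHLHLHLHLHLHLHLHLHLHLHLH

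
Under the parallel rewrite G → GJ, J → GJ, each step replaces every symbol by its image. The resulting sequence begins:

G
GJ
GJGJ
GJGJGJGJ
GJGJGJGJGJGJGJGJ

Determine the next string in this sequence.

Replace each of the 16 characters of GJGJGJGJGJGJGJGJ in place — GJ GJ GJ GJ GJ GJ GJ GJ GJ GJ GJ GJ GJ GJ GJ GJ — and concatenate.

GJGJGJGJGJGJGJGJGJGJGJGJGJGJGJGJ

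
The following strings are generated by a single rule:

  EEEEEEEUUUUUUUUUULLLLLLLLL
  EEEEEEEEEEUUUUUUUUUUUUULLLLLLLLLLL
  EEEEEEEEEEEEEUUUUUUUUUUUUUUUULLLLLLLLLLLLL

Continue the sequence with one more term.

Term n consists of 3n-2 E's, followed by 3n+1 U's, followed by 2n+3 L's, where the shown terms are n = 3, 4, 5.
For the next term, n = 6, so the run lengths are 16, 19, 15.

EEEEEEEEEEEEEEEEUUUUUUUUUUUUUUUUUUULLLLLLLLLLLLLLL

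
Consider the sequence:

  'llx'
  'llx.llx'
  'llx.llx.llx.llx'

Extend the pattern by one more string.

s(k+1) = s(k)·.·s(k) — each term doubles the last with '.' between the halves.
So the next term is two copies of llx.llx.llx.llx with '.' between the halves.

llx.llx.llx.llx.llx.llx.llx.llx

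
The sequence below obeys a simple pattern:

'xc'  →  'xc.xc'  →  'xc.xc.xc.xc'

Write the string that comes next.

Each string is two copies of the previous one joined by '.'.
Doubling xc.xc.xc.xc with '.' between the halves:

xc.xc.xc.xc.xc.xc.xc.xc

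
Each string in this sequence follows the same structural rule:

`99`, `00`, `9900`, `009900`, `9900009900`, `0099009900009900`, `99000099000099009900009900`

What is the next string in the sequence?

009900990000990099000099000099009900009900

This is a Fibonacci-style word recurrence s(k) = s(k−2)·s(k−1): e.g. 99·00 = 9900.
Continuing: 0099009900009900 · 99000099000099009900009900 gives term 8.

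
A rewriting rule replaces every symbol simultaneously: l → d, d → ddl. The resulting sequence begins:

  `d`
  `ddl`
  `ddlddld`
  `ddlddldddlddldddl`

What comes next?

ddlddldddlddldddlddlddldddlddldddlddlddld

Replace each of the 17 characters of ddlddldddlddldddl in place — ddl ddl d ddl ddl d ddl ddl ddl d ddl ddl d ddl ddl ddl d — and concatenate.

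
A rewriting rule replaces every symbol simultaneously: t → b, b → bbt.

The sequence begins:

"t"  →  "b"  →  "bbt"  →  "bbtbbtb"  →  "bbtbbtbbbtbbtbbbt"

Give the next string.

Applying the rule to each of the 17 symbols of bbtbbtbbbtbbtbbbt gives the pieces bbt bbt b bbt bbt b bbt bbt bbt b bbt bbt b bbt bbt bbt b, which concatenate to the answer.

bbtbbtbbbtbbtbbbtbbtbbtbbbtbbtbbbtbbtbbtb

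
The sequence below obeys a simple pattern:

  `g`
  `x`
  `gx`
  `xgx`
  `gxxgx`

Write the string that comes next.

This is a Fibonacci-style word recurrence s(k) = s(k−2)·s(k−1): e.g. g·x = gx.
Continuing: xgx · gxxgx gives term 6.

xgxgxxgx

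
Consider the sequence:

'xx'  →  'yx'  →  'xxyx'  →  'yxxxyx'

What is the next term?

From term 3 onward, concatenate the second-to-last term with the last: xx·yx = xxyx, yx·xxyx = yxxxyx, …
So term 5 is xxyx·yxxxyx.

xxyxyxxxyx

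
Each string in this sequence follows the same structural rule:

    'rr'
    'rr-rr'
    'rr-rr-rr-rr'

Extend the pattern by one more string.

rr-rr-rr-rr-rr-rr-rr-rr

Each string is two copies of the previous one joined by '-'.
So the next term is two copies of rr-rr-rr-rr with '-' between the halves.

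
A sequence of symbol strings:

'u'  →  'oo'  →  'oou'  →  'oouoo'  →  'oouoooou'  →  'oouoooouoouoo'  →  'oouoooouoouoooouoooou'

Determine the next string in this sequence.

oouoooouoouoooouoooouoouoooouoouoo

From term 3 onward, concatenate the last term with the second-to-last: oo·u = oou, oou·oo = oouoo, …
Continuing: oouoooouoouoooouoooou · oouoooouoouoo gives term 8.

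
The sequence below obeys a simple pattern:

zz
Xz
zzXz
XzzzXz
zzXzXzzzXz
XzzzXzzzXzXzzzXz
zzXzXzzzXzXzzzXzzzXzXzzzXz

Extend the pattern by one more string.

XzzzXzzzXzXzzzXzzzXzXzzzXzXzzzXzzzXzXzzzXz

From term 3 onward, concatenate the second-to-last term with the last: zz·Xz = zzXz, Xz·zzXz = XzzzXz, …
Continuing: XzzzXzzzXzXzzzXz · zzXzXzzzXzXzzzXzzzXzXzzzXz gives term 8.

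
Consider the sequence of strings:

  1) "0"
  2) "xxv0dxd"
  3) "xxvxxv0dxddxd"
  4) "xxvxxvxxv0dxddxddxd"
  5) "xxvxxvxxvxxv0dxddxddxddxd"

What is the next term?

xxvxxvxxvxxvxxv0dxddxddxddxddxd

s(k+1) = xxv·s(k)·dxd, so each term gains xxv as a prefix and dxd as a suffix.
So the next term is xxv·xxvxxvxxvxxv0dxddxddxddxd·dxd.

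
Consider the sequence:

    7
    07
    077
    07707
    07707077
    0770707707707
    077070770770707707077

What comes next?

This is a Fibonacci-style word recurrence s(k) = s(k−1)·s(k−2): e.g. 07·7 = 077.
Continuing: 077070770770707707077 · 0770707707707 gives term 8.

0770707707707077070770770707707707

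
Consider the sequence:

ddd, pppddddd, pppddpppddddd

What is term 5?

Each term is the previous one with pppdd prepended.
From pppddpppddddd, 2 further steps: pppddpppddddd → pppddpppddpppddddd → (answer).

pppddpppddpppddpppddddd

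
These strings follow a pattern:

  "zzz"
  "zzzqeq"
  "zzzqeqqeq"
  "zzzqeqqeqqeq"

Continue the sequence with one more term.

Every step adds qeq to the end: s(k+1) = s(k)·qeq.
Applying this once more to zzzqeqqeqqeq:

zzzqeqqeqqeqqeq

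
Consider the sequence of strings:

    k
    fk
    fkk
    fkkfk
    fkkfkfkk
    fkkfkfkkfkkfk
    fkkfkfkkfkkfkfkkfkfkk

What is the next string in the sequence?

fkkfkfkkfkkfkfkkfkfkkfkkfkfkkfkkfk

From term 3 onward, concatenate the last term with the second-to-last: fk·k = fkk, fkk·fk = fkkfk, …
Continuing: fkkfkfkkfkkfkfkkfkfkk · fkkfkfkkfkkfk gives term 8.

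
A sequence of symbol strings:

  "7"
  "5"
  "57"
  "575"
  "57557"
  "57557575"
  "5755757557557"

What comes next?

From term 3 onward, concatenate the last term with the second-to-last: 5·7 = 57, 57·5 = 575, …
The next term joins 5755757557557 and 57557575.

575575755755757557575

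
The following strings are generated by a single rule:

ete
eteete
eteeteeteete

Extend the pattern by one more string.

eteeteeteeteeteeteeteete

s(k+1) = s(k)·s(k) — each term doubles the last.
One more doubling of eteeteeteete gives the answer.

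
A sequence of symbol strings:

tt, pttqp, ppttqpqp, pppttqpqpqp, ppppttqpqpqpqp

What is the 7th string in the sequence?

Every step adds p to the front and qp to the end of the previous string.
From ppppttqpqpqpqp, 2 further steps: ppppttqpqpqpqp → pppppttqpqpqpqpqp → (answer).

ppppppttqpqpqpqpqpqp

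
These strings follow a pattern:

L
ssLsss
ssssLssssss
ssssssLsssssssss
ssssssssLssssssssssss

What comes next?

s(k+1) = ss·s(k)·sss, so each term gains ss as a prefix and sss as a suffix.
Applying this once more to ssssssssLssssssssssss:

ssssssssssLsssssssssssssss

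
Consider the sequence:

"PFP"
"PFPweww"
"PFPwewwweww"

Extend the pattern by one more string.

The strings grow by a fixed suffix weww each time.
So the next term is PFPwewwweww·weww.

PFPwewwwewwweww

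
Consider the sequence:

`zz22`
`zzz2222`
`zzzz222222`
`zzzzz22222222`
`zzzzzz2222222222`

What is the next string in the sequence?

zzzzzzz222222222222

The n-th term is n+1 z's then 2n 2's (n = 1, 2, …).
At n = 6 the blocks have lengths 7, 12.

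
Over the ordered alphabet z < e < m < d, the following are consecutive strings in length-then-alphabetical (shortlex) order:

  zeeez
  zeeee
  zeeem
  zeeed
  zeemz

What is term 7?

zeemm

Continuing the enumeration 2 steps past zeemz: zeemz → zeeme → (answer).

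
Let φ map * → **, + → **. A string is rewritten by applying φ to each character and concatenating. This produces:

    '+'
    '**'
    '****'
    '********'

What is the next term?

Apply φ to ******** symbol by symbol: *→**, *→**, *→**, *→**, *→**, *→**, *→**, *→**; joined: ** ** ** ** ** ** ** **.

****************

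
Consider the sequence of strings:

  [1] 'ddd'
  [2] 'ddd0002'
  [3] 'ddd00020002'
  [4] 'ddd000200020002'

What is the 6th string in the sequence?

The strings grow by a fixed suffix 0002 each time.
From ddd000200020002, 2 further steps: ddd000200020002 → ddd0002000200020002 → (answer).

ddd00020002000200020002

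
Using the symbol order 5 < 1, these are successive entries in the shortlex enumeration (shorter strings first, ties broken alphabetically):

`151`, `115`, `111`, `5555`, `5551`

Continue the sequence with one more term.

5515

The successor of 5551 increments the rightmost position that isn't already 1 and resets every position after it to 5.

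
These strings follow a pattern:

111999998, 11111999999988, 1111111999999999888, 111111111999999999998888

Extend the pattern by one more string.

The n-th term is 2n-1 1's then 2n+1 9's then n-1 8's, where the shown terms are n = 2, 3, 4, 5.
At n = 6 the blocks have lengths 11, 13, 5.

11111111111999999999999988888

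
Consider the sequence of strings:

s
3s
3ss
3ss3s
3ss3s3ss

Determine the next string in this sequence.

3ss3s3ss3ss3s

This is a Fibonacci-style word recurrence s(k) = s(k−1)·s(k−2): e.g. 3s·s = 3ss.
The next term joins 3ss3s3ss and 3ss3s.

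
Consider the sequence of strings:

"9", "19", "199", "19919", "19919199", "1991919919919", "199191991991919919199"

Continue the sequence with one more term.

Each term (from the third on) is the previous term followed by the one before it: term 3 = 19·9 = 199.
The next term joins 199191991991919919199 and 1991919919919.

1991919919919199191991991919919919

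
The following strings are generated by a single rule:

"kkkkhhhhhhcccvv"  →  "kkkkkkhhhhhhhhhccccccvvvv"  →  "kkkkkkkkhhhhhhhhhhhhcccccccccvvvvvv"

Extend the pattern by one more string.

kkkkkkkkkkhhhhhhhhhhhhhhhccccccccccccvvvvvvvv

Each string has the form k^{2n+2} h^{3n+3} c^{3n} v^{2n} (n = 1, 2, …).
For the next term, n = 4, so the run lengths are 10, 15, 12, 8.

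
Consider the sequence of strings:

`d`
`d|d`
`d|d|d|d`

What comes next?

Each string is two copies of the previous one joined by '|'.
Doubling d|d|d|d with '|' between the halves:

d|d|d|d|d|d|d|d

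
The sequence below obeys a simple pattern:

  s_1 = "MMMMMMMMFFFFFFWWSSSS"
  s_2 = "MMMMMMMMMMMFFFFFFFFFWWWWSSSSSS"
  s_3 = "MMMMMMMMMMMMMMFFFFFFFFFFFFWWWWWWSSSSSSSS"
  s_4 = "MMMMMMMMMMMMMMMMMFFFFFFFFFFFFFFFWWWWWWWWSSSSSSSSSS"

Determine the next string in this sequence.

Each string has the form M^{3n+2} F^{3n} W^{2n-2} S^{2n}, where the shown terms are n = 2, 3, 4, 5.
At n = 6 the blocks have lengths 20, 18, 10, 12.

MMMMMMMMMMMMMMMMMMMMFFFFFFFFFFFFFFFFFFWWWWWWWWWWSSSSSSSSSSSS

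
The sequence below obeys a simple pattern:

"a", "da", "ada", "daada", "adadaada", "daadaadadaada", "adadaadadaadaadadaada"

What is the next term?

daadaadadaadaadadaadadaadaadadaada

This is a Fibonacci-style word recurrence s(k) = s(k−2)·s(k−1): e.g. a·da = ada.
The next term joins daadaadadaada and adadaadadaadaadadaada.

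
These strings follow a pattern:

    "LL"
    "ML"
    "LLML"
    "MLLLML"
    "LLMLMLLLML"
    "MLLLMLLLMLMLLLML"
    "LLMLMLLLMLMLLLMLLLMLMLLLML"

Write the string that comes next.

MLLLMLLLMLMLLLMLLLMLMLLLMLMLLLMLLLMLMLLLML

Each term (from the third on) is the two preceding terms concatenated in order: term 3 = LL·ML = LLML.
So term 8 is MLLLMLLLMLMLLLML·LLMLMLLLMLMLLLMLLLMLMLLLML.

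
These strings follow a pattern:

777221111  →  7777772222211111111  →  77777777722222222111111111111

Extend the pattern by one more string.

777777777777222222222221111111111111111

Each string has the form 7^{3n} 2^{3n-1} 1^{4n} (n = 1, 2, …).
Setting n = 4 gives 12, 11, 16 characters in each block.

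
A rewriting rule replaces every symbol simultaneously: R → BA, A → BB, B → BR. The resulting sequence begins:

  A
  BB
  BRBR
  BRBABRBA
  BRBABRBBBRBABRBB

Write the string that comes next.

BRBABRBBBRBABRBRBRBABRBBBRBABRBR

φ(BRBABRBBBRBABRBB) expands symbol-by-symbol to BR BA BR BB BR BA BR BR BR BA BR BB BR BA BR BR; joining the 16 pieces gives the next term.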